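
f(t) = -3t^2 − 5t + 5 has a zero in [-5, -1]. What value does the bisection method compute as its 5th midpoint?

-2.375

f(-3) = -7 < 0, so the root lies in [-3, -1]
f(-2) = 3 > 0, so the root lies in [-3, -2]
f(-2.5) = -1.25 < 0, so the root lies in [-2.5, -2]
f(-2.25) = 1.0625 > 0, so the root lies in [-2.5, -2.25]
f(-2.375) = -0.0469 < 0, so the root lies in [-2.375, -2.25]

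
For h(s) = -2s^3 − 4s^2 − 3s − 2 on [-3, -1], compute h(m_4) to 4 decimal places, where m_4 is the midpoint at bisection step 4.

-0.2383

s = -2 gives h = 4, positive; keep [-2, -1]
s = -1.5 gives h = 0.25, positive; keep [-1.5, -1]
s = -1.25 gives h = -0.59375, negative; keep [-1.5, -1.25]
s = -1.375 gives h = -0.2383, negative; keep [-1.5, -1.375]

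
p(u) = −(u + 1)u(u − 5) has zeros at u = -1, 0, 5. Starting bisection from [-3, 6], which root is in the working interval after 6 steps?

m = 1.5, p(m) = 13.125 (+); new bracket [1.5, 6]
m = 3.75, p(m) = 22.265625 (+); new bracket [3.75, 6]
m = 4.875, p(m) = 3.580078 (+); new bracket [4.875, 6]
m = 5.4375, p(m) = -15.3142 (−); new bracket [4.875, 5.4375]
m = 5.15625, p(m) = -4.9599 (−); new bracket [4.875, 5.15625]
m = 5.015625, p(m) = -0.4714 (−); new bracket [4.875, 5.015625]

5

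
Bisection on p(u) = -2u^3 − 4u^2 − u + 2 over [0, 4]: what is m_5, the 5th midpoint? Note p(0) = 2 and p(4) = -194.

m = 2, p(m) = -32 (−); new bracket [0, 2]
m = 1, p(m) = -5 (−); new bracket [0, 1]
m = 0.5, p(m) = 0.25 (+); new bracket [0.5, 1]
m = 0.75, p(m) = -1.8438 (−); new bracket [0.5, 0.75]
m = 0.625, p(m) = -0.6758 (−); new bracket [0.5, 0.625]

0.625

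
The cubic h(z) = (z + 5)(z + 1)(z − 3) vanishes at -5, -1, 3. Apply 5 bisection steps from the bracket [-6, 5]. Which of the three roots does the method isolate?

h(-0.5) = -7.875 < 0, so the root lies in [-0.5, 5]
h(2.25) = -17.671875 < 0, so the root lies in [2.25, 5]
h(3.625) = 24.931641 > 0, so the root lies in [2.25, 3.625]
h(2.9375) = -1.9534 < 0, so the root lies in [2.9375, 3.625]
h(3.28125) = 9.9715 > 0, so the root lies in [2.9375, 3.28125]

3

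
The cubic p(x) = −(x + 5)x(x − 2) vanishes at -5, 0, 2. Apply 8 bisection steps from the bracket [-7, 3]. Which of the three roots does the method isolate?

-5

x = -2 gives p = -24, negative; keep [-7, -2]
x = -4.5 gives p = -14.625, negative; keep [-7, -4.5]
x = -5.75 gives p = 33.421875, positive; keep [-5.75, -4.5]
x = -5.125 gives p = 4.5645, positive; keep [-5.125, -4.5]
x = -4.8125 gives p = -6.1472, negative; keep [-5.125, -4.8125]
x = -4.96875 gives p = -1.0821, negative; keep [-5.125, -4.96875]
x = -5.046875 gives p = 1.6671, positive; keep [-5.046875, -4.96875]
x = -5.0078125 gives p = 0.2742, positive; keep [-5.0078125, -4.96875]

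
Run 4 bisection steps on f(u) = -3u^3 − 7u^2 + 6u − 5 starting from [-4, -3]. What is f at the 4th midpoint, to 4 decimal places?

midpoint -3.5: f = 16.875 > 0 → [-3.5, -3]
midpoint -3.25: f = 4.546875 > 0 → [-3.25, -3]
midpoint -3.125: f = -0.556641 < 0 → [-3.25, -3.125]
midpoint -3.1875: f = 1.9104 > 0 → [-3.1875, -3.125]

1.9104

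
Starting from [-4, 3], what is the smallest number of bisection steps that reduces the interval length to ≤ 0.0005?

Width after n steps is 7/2^n. Need 2^n ≥ 7/0.0005 = 14000.
2^13 = 8192 < 14000 ≤ 2^14 = 16384, so n = 14.

14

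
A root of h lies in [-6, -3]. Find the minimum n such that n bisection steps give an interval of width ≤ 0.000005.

Width after n steps is 3/2^n. Need 2^n ≥ 3/0.000005 = 600000.
2^19 = 524288 < 600000 ≤ 2^20 = 1048576, so n = 20.

20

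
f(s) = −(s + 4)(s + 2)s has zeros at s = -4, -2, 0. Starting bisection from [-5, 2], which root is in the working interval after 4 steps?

0

m = -1.5, f(m) = 1.875 (+); new bracket [-1.5, 2]
m = 0.25, f(m) = -2.390625 (−); new bracket [-1.5, 0.25]
m = -0.625, f(m) = 2.900391 (+); new bracket [-0.625, 0.25]
m = -0.1875, f(m) = 1.2957 (+); new bracket [-0.1875, 0.25]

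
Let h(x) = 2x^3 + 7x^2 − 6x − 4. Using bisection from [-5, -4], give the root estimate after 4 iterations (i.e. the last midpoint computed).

h(-4.5) = -17.5 < 0, so the root lies in [-4.5, -4]
h(-4.25) = -5.59375 < 0, so the root lies in [-4.25, -4]
h(-4.125) = -0.519531 < 0, so the root lies in [-4.125, -4]
h(-4.0625) = 1.8081 > 0, so the root lies in [-4.125, -4.0625]

-4.0625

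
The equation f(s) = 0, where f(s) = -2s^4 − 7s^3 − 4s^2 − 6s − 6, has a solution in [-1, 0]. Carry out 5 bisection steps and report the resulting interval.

midpoint -0.5: f = -3.25 < 0 → [-1, -0.5]
midpoint -0.75: f = -1.429688 < 0 → [-1, -0.75]
midpoint -0.875: f = -0.29541 < 0 → [-1, -0.875]
midpoint -0.9375: f = 0.3322 > 0 → [-0.9375, -0.875]
midpoint -0.90625: f = 0.0134 > 0 → [-0.90625, -0.875]

[-0.90625, -0.875]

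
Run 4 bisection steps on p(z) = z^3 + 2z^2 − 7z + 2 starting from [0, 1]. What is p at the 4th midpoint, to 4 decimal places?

midpoint 0.5: p = -0.875 < 0 → [0, 0.5]
midpoint 0.25: p = 0.390625 > 0 → [0.25, 0.5]
midpoint 0.375: p = -0.291016 < 0 → [0.25, 0.375]
midpoint 0.3125: p = 0.0383 > 0 → [0.3125, 0.375]

0.0383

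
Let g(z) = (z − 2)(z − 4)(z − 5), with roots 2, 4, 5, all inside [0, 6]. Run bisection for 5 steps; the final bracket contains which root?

2

z = 3 gives g = 2, positive; keep [0, 3]
z = 1.5 gives g = -4.375, negative; keep [1.5, 3]
z = 2.25 gives g = 1.203125, positive; keep [1.5, 2.25]
z = 1.875 gives g = -0.8301, negative; keep [1.875, 2.25]
z = 2.0625 gives g = 0.3557, positive; keep [1.875, 2.0625]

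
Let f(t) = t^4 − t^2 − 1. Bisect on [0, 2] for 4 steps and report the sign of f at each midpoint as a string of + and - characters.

midpoint 1: f = -1 < 0 → [1, 2]
midpoint 1.5: f = 1.8125 > 0 → [1, 1.5]
midpoint 1.25: f = -0.121094 < 0 → [1.25, 1.5]
midpoint 1.375: f = 0.6838 > 0 → [1.25, 1.375]

-+-+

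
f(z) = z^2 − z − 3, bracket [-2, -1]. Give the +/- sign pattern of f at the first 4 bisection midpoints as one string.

+-++

midpoint -1.5: f = 0.75 > 0 → [-1.5, -1]
midpoint -1.25: f = -0.1875 < 0 → [-1.5, -1.25]
midpoint -1.375: f = 0.265625 > 0 → [-1.375, -1.25]
midpoint -1.3125: f = 0.0352 > 0 → [-1.3125, -1.25]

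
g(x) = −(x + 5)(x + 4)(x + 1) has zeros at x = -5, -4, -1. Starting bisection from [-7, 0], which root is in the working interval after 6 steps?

x = -3.5 gives g = 1.875, positive; keep [-3.5, 0]
x = -1.75 gives g = 5.484375, positive; keep [-1.75, 0]
x = -0.875 gives g = -1.611328, negative; keep [-1.75, -0.875]
x = -1.3125 gives g = 3.0969, positive; keep [-1.3125, -0.875]
x = -1.09375 gives g = 1.0643, positive; keep [-1.09375, -0.875]
x = -0.984375 gives g = -0.1892, negative; keep [-1.09375, -0.984375]

-1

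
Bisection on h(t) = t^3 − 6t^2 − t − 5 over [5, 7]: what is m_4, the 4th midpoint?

midpoint 6: h = -11 < 0 → [6, 7]
midpoint 6.5: h = 9.625 > 0 → [6, 6.5]
midpoint 6.25: h = -1.484375 < 0 → [6.25, 6.5]
midpoint 6.375: h = 3.8652 > 0 → [6.25, 6.375]

6.375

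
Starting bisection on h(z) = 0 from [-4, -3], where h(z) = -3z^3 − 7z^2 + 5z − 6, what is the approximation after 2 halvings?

-3.25

z = -3.5 gives h = 19.375, positive; keep [-3.5, -3]
z = -3.25 gives h = 6.796875, positive; keep [-3.25, -3]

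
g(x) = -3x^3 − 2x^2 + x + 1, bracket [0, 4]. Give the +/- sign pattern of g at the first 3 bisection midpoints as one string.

--+

x = 2 gives g = -29, negative; keep [0, 2]
x = 1 gives g = -3, negative; keep [0, 1]
x = 0.5 gives g = 0.625, positive; keep [0.5, 1]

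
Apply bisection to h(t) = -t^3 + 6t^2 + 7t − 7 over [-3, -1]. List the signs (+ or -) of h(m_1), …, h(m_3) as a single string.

+-+

m = -2, h(m) = 11 (+); new bracket [-2, -1]
m = -1.5, h(m) = -0.625 (−); new bracket [-2, -1.5]
m = -1.75, h(m) = 4.484375 (+); new bracket [-1.75, -1.5]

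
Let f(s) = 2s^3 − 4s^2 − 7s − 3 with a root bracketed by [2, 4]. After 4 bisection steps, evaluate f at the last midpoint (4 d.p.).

m = 3, f(m) = -6 (−); new bracket [3, 4]
m = 3.5, f(m) = 9.25 (+); new bracket [3, 3.5]
m = 3.25, f(m) = 0.65625 (+); new bracket [3, 3.25]
m = 3.125, f(m) = -2.9023 (−); new bracket [3.125, 3.25]

-2.9023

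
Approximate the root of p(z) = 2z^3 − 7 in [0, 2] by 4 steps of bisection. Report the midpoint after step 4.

m = 1, p(m) = -5 (−); new bracket [1, 2]
m = 1.5, p(m) = -0.25 (−); new bracket [1.5, 2]
m = 1.75, p(m) = 3.71875 (+); new bracket [1.5, 1.75]
m = 1.625, p(m) = 1.582 (+); new bracket [1.5, 1.625]

1.625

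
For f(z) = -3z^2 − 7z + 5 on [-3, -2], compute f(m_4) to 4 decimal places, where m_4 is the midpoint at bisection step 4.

midpoint -2.5: f = 3.75 > 0 → [-3, -2.5]
midpoint -2.75: f = 1.5625 > 0 → [-3, -2.75]
midpoint -2.875: f = 0.328125 > 0 → [-3, -2.875]
midpoint -2.9375: f = -0.3242 < 0 → [-2.9375, -2.875]

-0.3242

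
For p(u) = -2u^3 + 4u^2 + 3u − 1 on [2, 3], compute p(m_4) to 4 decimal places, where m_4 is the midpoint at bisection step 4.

m = 2.5, p(m) = 0.25 (+); new bracket [2.5, 3]
m = 2.75, p(m) = -4.09375 (−); new bracket [2.5, 2.75]
m = 2.625, p(m) = -1.738281 (−); new bracket [2.5, 2.625]
m = 2.5625, p(m) = -0.6997 (−); new bracket [2.5, 2.5625]

-0.6997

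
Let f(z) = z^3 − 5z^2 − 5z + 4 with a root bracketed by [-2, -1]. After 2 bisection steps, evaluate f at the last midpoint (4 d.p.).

midpoint -1.5: f = -3.125 < 0 → [-1.5, -1]
midpoint -1.25: f = 0.484375 > 0 → [-1.5, -1.25]

0.4844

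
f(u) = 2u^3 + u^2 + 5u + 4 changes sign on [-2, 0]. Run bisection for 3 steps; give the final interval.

[-0.75, -0.5]

midpoint -1: f = -2 < 0 → [-1, 0]
midpoint -0.5: f = 1.5 > 0 → [-1, -0.5]
midpoint -0.75: f = -0.03125 < 0 → [-0.75, -0.5]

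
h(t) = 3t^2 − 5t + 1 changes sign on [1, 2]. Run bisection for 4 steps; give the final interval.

h(1.5) = 0.25 > 0, so the root lies in [1, 1.5]
h(1.25) = -0.5625 < 0, so the root lies in [1.25, 1.5]
h(1.375) = -0.203125 < 0, so the root lies in [1.375, 1.5]
h(1.4375) = 0.0117 > 0, so the root lies in [1.375, 1.4375]

[1.375, 1.4375]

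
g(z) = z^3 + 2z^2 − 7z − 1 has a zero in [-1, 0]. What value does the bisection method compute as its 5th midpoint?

-0.15625

z = -0.5 gives g = 2.875, positive; keep [-0.5, 0]
z = -0.25 gives g = 0.859375, positive; keep [-0.25, 0]
z = -0.125 gives g = -0.095703, negative; keep [-0.25, -0.125]
z = -0.1875 gives g = 0.3762, positive; keep [-0.1875, -0.125]
z = -0.15625 gives g = 0.1388, positive; keep [-0.15625, -0.125]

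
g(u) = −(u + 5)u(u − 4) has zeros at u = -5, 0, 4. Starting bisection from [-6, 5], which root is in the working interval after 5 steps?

-5

midpoint -0.5: g = -10.125 < 0 → [-6, -0.5]
midpoint -3.25: g = -41.234375 < 0 → [-6, -3.25]
midpoint -4.625: g = -14.958984 < 0 → [-6, -4.625]
midpoint -5.3125: g = 15.4602 > 0 → [-5.3125, -4.625]
midpoint -4.96875: g = -1.3926 < 0 → [-5.3125, -4.96875]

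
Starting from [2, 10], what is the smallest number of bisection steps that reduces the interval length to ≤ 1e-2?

10

Width after n steps is 8/2^n. Need 2^n ≥ 8/1e-2 = 800.
2^9 = 512 < 800 ≤ 2^10 = 1024, so n = 10.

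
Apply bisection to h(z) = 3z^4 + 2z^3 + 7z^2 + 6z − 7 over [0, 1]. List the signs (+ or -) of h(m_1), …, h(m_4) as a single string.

-++-

midpoint 0.5: h = -1.8125 < 0 → [0.5, 1]
midpoint 0.75: h = 3.230469 > 0 → [0.5, 0.75]
midpoint 0.625: h = 0.43042 > 0 → [0.5, 0.625]
midpoint 0.5625: h = -0.7539 < 0 → [0.5625, 0.625]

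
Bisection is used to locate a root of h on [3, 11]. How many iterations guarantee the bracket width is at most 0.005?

11

Width after n steps is 8/2^n. Need 2^n ≥ 8/0.005 = 1600.
2^10 = 1024 < 1600 ≤ 2^11 = 2048, so n = 11.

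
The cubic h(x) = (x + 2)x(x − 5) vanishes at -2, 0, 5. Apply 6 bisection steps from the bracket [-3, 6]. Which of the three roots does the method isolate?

5

m = 1.5, h(m) = -18.375 (−); new bracket [1.5, 6]
m = 3.75, h(m) = -26.953125 (−); new bracket [3.75, 6]
m = 4.875, h(m) = -4.189453 (−); new bracket [4.875, 6]
m = 5.4375, h(m) = 17.6931 (+); new bracket [4.875, 5.4375]
m = 5.15625, h(m) = 5.7655 (+); new bracket [4.875, 5.15625]
m = 5.015625, h(m) = 0.5498 (+); new bracket [4.875, 5.015625]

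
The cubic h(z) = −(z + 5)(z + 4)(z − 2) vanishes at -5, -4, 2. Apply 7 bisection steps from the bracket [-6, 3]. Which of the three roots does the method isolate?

m = -1.5, h(m) = 30.625 (+); new bracket [-1.5, 3]
m = 0.75, h(m) = 34.140625 (+); new bracket [0.75, 3]
m = 1.875, h(m) = 5.048828 (+); new bracket [1.875, 3]
m = 2.4375, h(m) = -20.947 (−); new bracket [1.875, 2.4375]
m = 2.15625, h(m) = -6.8837 (−); new bracket [1.875, 2.15625]
m = 2.015625, h(m) = -0.6594 (−); new bracket [1.875, 2.015625]
m = 1.9453125, h(m) = 2.2582 (+); new bracket [1.9453125, 2.015625]

2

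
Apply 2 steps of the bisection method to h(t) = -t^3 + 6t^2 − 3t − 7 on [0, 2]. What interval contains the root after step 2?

[1.5, 2]

t = 1 gives h = -5, negative; keep [1, 2]
t = 1.5 gives h = -1.375, negative; keep [1.5, 2]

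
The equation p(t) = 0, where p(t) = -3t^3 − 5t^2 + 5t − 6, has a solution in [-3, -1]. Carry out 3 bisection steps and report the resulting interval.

p(-2) = -12 < 0, so the root lies in [-3, -2]
p(-2.5) = -2.875 < 0, so the root lies in [-3, -2.5]
p(-2.75) = 4.828125 > 0, so the root lies in [-2.75, -2.5]

[-2.75, -2.5]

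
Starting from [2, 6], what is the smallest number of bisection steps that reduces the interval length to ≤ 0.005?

Width after n steps is 4/2^n. Need 2^n ≥ 4/0.005 = 800.
2^9 = 512 < 800 ≤ 2^10 = 1024, so n = 10.

10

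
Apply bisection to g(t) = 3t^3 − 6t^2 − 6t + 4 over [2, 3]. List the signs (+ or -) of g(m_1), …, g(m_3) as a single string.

-++

m = 2.5, g(m) = -1.625 (−); new bracket [2.5, 3]
m = 2.75, g(m) = 4.515625 (+); new bracket [2.5, 2.75]
m = 2.625, g(m) = 1.169922 (+); new bracket [2.5, 2.625]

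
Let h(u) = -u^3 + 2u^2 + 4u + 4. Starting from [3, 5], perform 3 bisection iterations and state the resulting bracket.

[3.25, 3.5]

u = 4 gives h = -12, negative; keep [3, 4]
u = 3.5 gives h = -0.375, negative; keep [3, 3.5]
u = 3.25 gives h = 3.796875, positive; keep [3.25, 3.5]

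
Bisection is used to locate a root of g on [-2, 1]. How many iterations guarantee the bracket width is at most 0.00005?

16

Width after n steps is 3/2^n. Need 2^n ≥ 3/0.00005 = 60000.
2^15 = 32768 < 60000 ≤ 2^16 = 65536, so n = 16.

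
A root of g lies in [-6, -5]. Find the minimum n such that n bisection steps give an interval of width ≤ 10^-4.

Width after n steps is 1/2^n. Need 2^n ≥ 1/10^-4 = 10000.
2^13 = 8192 < 10000 ≤ 2^14 = 16384, so n = 14.

14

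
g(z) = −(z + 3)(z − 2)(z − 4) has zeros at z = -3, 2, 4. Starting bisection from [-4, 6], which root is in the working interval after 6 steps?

-3

m = 1, g(m) = -12 (−); new bracket [-4, 1]
m = -1.5, g(m) = -28.875 (−); new bracket [-4, -1.5]
m = -2.75, g(m) = -8.015625 (−); new bracket [-4, -2.75]
m = -3.375, g(m) = 14.8652 (+); new bracket [-3.375, -2.75]
m = -3.0625, g(m) = 2.2346 (+); new bracket [-3.0625, -2.75]
m = -2.90625, g(m) = -3.1766 (−); new bracket [-3.0625, -2.90625]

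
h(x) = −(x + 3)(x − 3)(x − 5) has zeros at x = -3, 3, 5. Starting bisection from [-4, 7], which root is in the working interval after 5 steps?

-3

x = 1.5 gives h = -23.625, negative; keep [-4, 1.5]
x = -1.25 gives h = -46.484375, negative; keep [-4, -1.25]
x = -2.625 gives h = -16.083984, negative; keep [-4, -2.625]
x = -3.3125 gives h = 16.3977, positive; keep [-3.3125, -2.625]
x = -2.96875 gives h = -1.4864, negative; keep [-3.3125, -2.96875]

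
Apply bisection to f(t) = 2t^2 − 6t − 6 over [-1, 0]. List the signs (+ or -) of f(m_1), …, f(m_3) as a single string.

t = -0.5 gives f = -2.5, negative; keep [-1, -0.5]
t = -0.75 gives f = -0.375, negative; keep [-1, -0.75]
t = -0.875 gives f = 0.78125, positive; keep [-0.875, -0.75]

--+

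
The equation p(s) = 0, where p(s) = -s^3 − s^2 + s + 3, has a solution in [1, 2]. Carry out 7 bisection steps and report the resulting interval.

[1.3515625, 1.359375]

m = 1.5, p(m) = -1.125 (−); new bracket [1, 1.5]
m = 1.25, p(m) = 0.734375 (+); new bracket [1.25, 1.5]
m = 1.375, p(m) = -0.115234 (−); new bracket [1.25, 1.375]
m = 1.3125, p(m) = 0.3289 (+); new bracket [1.3125, 1.375]
m = 1.34375, p(m) = 0.1117 (+); new bracket [1.34375, 1.375]
m = 1.359375, p(m) = -0.0005 (−); new bracket [1.34375, 1.359375]
m = 1.3515625, p(m) = 0.0559 (+); new bracket [1.3515625, 1.359375]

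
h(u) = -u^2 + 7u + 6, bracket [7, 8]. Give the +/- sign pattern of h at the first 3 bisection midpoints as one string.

midpoint 7.5: h = 2.25 > 0 → [7.5, 8]
midpoint 7.75: h = 0.1875 > 0 → [7.75, 8]
midpoint 7.875: h = -0.890625 < 0 → [7.75, 7.875]

++-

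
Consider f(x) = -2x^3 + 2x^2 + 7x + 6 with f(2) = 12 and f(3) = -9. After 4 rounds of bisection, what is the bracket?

midpoint 2.5: f = 4.75 > 0 → [2.5, 3]
midpoint 2.75: f = -1.21875 < 0 → [2.5, 2.75]
midpoint 2.625: f = 1.980469 > 0 → [2.625, 2.75]
midpoint 2.6875: f = 0.436 > 0 → [2.6875, 2.75]

[2.6875, 2.75]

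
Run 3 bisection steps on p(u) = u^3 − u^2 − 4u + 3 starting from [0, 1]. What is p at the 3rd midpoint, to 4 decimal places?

0.3535

u = 0.5 gives p = 0.875, positive; keep [0.5, 1]
u = 0.75 gives p = -0.140625, negative; keep [0.5, 0.75]
u = 0.625 gives p = 0.353516, positive; keep [0.625, 0.75]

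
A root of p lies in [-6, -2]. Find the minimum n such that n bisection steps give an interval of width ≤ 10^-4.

16

Width after n steps is 4/2^n. Need 2^n ≥ 4/10^-4 = 40000.
2^15 = 32768 < 40000 ≤ 2^16 = 65536, so n = 16.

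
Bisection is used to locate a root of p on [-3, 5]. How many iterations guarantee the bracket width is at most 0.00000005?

Width after n steps is 8/2^n. Need 2^n ≥ 8/0.00000005 = 160000000.
2^27 = 134217728 < 160000000 ≤ 2^28 = 268435456, so n = 28.

28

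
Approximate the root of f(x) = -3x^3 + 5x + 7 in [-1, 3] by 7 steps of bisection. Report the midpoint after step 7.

1.71875

x = 1 gives f = 9, positive; keep [1, 3]
x = 2 gives f = -7, negative; keep [1, 2]
x = 1.5 gives f = 4.375, positive; keep [1.5, 2]
x = 1.75 gives f = -0.3281, negative; keep [1.5, 1.75]
x = 1.625 gives f = 2.252, positive; keep [1.625, 1.75]
x = 1.6875 gives f = 1.0212, positive; keep [1.6875, 1.75]
x = 1.71875 gives f = 0.3617, positive; keep [1.71875, 1.75]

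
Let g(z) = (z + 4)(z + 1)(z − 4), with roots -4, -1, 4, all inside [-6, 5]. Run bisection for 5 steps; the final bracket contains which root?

midpoint -0.5: g = -7.875 < 0 → [-0.5, 5]
midpoint 2.25: g = -35.546875 < 0 → [2.25, 5]
midpoint 3.625: g = -13.224609 < 0 → [3.625, 5]
midpoint 4.3125: g = 13.8 > 0 → [3.625, 4.3125]
midpoint 3.96875: g = -1.2373 < 0 → [3.96875, 4.3125]

4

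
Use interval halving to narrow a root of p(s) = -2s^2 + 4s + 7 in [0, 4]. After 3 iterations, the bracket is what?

[3, 3.5]

s = 2 gives p = 7, positive; keep [2, 4]
s = 3 gives p = 1, positive; keep [3, 4]
s = 3.5 gives p = -3.5, negative; keep [3, 3.5]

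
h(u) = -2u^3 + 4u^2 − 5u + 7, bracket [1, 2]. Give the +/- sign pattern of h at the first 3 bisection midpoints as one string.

h(1.5) = 1.75 > 0, so the root lies in [1.5, 2]
h(1.75) = -0.21875 < 0, so the root lies in [1.5, 1.75]
h(1.625) = 0.855469 > 0, so the root lies in [1.625, 1.75]

+-+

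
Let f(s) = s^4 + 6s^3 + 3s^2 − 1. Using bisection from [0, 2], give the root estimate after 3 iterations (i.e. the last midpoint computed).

s = 1 gives f = 9, positive; keep [0, 1]
s = 0.5 gives f = 0.5625, positive; keep [0, 0.5]
s = 0.25 gives f = -0.714844, negative; keep [0.25, 0.5]

0.25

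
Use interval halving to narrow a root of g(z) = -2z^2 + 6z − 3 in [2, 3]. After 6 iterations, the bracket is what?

midpoint 2.5: g = -0.5 < 0 → [2, 2.5]
midpoint 2.25: g = 0.375 > 0 → [2.25, 2.5]
midpoint 2.375: g = -0.03125 < 0 → [2.25, 2.375]
midpoint 2.3125: g = 0.1797 > 0 → [2.3125, 2.375]
midpoint 2.34375: g = 0.0762 > 0 → [2.34375, 2.375]
midpoint 2.359375: g = 0.0229 > 0 → [2.359375, 2.375]

[2.359375, 2.375]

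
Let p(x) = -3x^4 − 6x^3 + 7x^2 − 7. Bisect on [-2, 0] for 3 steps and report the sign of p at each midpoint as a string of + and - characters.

m = -1, p(m) = 3 (+); new bracket [-1, 0]
m = -0.5, p(m) = -4.6875 (−); new bracket [-1, -0.5]
m = -0.75, p(m) = -1.480469 (−); new bracket [-1, -0.75]

+--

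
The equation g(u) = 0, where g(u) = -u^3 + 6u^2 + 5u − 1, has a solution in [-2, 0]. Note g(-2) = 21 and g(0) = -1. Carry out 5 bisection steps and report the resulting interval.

[-0.9375, -0.875]

u = -1 gives g = 1, positive; keep [-1, 0]
u = -0.5 gives g = -1.875, negative; keep [-1, -0.5]
u = -0.75 gives g = -0.953125, negative; keep [-1, -0.75]
u = -0.875 gives g = -0.1113, negative; keep [-1, -0.875]
u = -0.9375 gives g = 0.4099, positive; keep [-0.9375, -0.875]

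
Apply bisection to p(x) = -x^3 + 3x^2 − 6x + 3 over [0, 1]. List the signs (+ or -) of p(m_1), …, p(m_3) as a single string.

m = 0.5, p(m) = 0.625 (+); new bracket [0.5, 1]
m = 0.75, p(m) = -0.234375 (−); new bracket [0.5, 0.75]
m = 0.625, p(m) = 0.177734 (+); new bracket [0.625, 0.75]

+-+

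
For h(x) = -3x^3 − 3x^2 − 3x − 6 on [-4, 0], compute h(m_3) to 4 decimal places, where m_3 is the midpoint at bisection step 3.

1.8750

midpoint -2: h = 12 > 0 → [-2, 0]
midpoint -1: h = -3 < 0 → [-2, -1]
midpoint -1.5: h = 1.875 > 0 → [-1.5, -1]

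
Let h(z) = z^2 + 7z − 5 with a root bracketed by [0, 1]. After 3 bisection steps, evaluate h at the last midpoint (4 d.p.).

z = 0.5 gives h = -1.25, negative; keep [0.5, 1]
z = 0.75 gives h = 0.8125, positive; keep [0.5, 0.75]
z = 0.625 gives h = -0.234375, negative; keep [0.625, 0.75]

-0.2344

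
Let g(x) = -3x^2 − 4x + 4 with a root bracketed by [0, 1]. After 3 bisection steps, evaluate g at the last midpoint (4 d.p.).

m = 0.5, g(m) = 1.25 (+); new bracket [0.5, 1]
m = 0.75, g(m) = -0.6875 (−); new bracket [0.5, 0.75]
m = 0.625, g(m) = 0.328125 (+); new bracket [0.625, 0.75]

0.3281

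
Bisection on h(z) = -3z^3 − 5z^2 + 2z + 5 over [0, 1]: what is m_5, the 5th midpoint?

m = 0.5, h(m) = 4.375 (+); new bracket [0.5, 1]
m = 0.75, h(m) = 2.421875 (+); new bracket [0.75, 1]
m = 0.875, h(m) = 0.912109 (+); new bracket [0.875, 1]
m = 0.9375, h(m) = 0.0085 (+); new bracket [0.9375, 1]
m = 0.96875, h(m) = -0.4823 (−); new bracket [0.9375, 0.96875]

0.96875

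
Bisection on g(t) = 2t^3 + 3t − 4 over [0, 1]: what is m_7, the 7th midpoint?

m = 0.5, g(m) = -2.25 (−); new bracket [0.5, 1]
m = 0.75, g(m) = -0.90625 (−); new bracket [0.75, 1]
m = 0.875, g(m) = -0.035156 (−); new bracket [0.875, 1]
m = 0.9375, g(m) = 0.4604 (+); new bracket [0.875, 0.9375]
m = 0.90625, g(m) = 0.2073 (+); new bracket [0.875, 0.90625]
m = 0.890625, g(m) = 0.0848 (+); new bracket [0.875, 0.890625]
m = 0.8828125, g(m) = 0.0245 (+); new bracket [0.875, 0.8828125]

0.8828125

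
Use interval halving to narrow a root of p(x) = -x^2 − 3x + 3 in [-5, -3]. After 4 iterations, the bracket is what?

m = -4, p(m) = -1 (−); new bracket [-4, -3]
m = -3.5, p(m) = 1.25 (+); new bracket [-4, -3.5]
m = -3.75, p(m) = 0.1875 (+); new bracket [-4, -3.75]
m = -3.875, p(m) = -0.3906 (−); new bracket [-3.875, -3.75]

[-3.875, -3.75]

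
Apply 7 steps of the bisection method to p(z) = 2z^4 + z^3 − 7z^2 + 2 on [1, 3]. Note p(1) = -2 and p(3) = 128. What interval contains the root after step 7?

[1.515625, 1.53125]

p(2) = 14 > 0, so the root lies in [1, 2]
p(1.5) = -0.25 < 0, so the root lies in [1.5, 2]
p(1.75) = 4.679688 > 0, so the root lies in [1.5, 1.75]
p(1.625) = 1.7524 > 0, so the root lies in [1.5, 1.625]
p(1.5625) = 0.6458 > 0, so the root lies in [1.5, 1.5625]
p(1.53125) = 0.1728 > 0, so the root lies in [1.5, 1.53125]
p(1.515625) = -0.0448 < 0, so the root lies in [1.515625, 1.53125]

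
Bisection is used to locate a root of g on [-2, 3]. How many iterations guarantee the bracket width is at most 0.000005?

Width after n steps is 5/2^n. Need 2^n ≥ 5/0.000005 = 1000000.
2^19 = 524288 < 1000000 ≤ 2^20 = 1048576, so n = 20.

20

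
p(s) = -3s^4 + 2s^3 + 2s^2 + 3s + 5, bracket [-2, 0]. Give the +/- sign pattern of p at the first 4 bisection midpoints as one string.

-+++

p(-1) = -1 < 0, so the root lies in [-1, 0]
p(-0.5) = 3.5625 > 0, so the root lies in [-1, -0.5]
p(-0.75) = 2.082031 > 0, so the root lies in [-1, -0.75]
p(-0.875) = 0.8079 > 0, so the root lies in [-1, -0.875]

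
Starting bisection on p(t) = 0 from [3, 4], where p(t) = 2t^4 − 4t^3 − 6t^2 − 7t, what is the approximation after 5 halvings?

m = 3.5, p(m) = 30.625 (+); new bracket [3, 3.5]
m = 3.25, p(m) = -0.304688 (−); new bracket [3.25, 3.5]
m = 3.375, p(m) = 13.750488 (+); new bracket [3.25, 3.375]
m = 3.3125, p(m) = 6.3872 (+); new bracket [3.25, 3.3125]
m = 3.28125, p(m) = 2.9594 (+); new bracket [3.25, 3.28125]

3.28125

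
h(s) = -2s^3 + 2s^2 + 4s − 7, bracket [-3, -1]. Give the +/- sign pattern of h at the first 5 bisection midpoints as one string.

+-++-

h(-2) = 9 > 0, so the root lies in [-2, -1]
h(-1.5) = -1.75 < 0, so the root lies in [-2, -1.5]
h(-1.75) = 2.84375 > 0, so the root lies in [-1.75, -1.5]
h(-1.625) = 0.3633 > 0, so the root lies in [-1.625, -1.5]
h(-1.5625) = -0.7378 < 0, so the root lies in [-1.625, -1.5625]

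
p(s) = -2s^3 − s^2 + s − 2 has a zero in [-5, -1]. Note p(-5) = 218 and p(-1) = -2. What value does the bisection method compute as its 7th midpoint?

midpoint -3: p = 40 > 0 → [-3, -1]
midpoint -2: p = 8 > 0 → [-2, -1]
midpoint -1.5: p = 1 > 0 → [-1.5, -1]
midpoint -1.25: p = -0.9062 < 0 → [-1.5, -1.25]
midpoint -1.375: p = -0.0664 < 0 → [-1.5, -1.375]
midpoint -1.4375: p = 0.437 > 0 → [-1.4375, -1.375]
midpoint -1.40625: p = 0.178 > 0 → [-1.40625, -1.375]

-1.40625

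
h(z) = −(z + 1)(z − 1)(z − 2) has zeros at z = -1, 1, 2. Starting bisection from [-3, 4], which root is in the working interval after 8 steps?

-1

m = 0.5, h(m) = -1.125 (−); new bracket [-3, 0.5]
m = -1.25, h(m) = 1.828125 (+); new bracket [-1.25, 0.5]
m = -0.375, h(m) = -2.041016 (−); new bracket [-1.25, -0.375]
m = -0.8125, h(m) = -0.9558 (−); new bracket [-1.25, -0.8125]
m = -1.03125, h(m) = 0.1924 (+); new bracket [-1.03125, -0.8125]
m = -0.921875, h(m) = -0.4387 (−); new bracket [-1.03125, -0.921875]
m = -0.9765625, h(m) = -0.1379 (−); new bracket [-1.03125, -0.9765625]
m = -1.00390625, h(m) = 0.0235 (+); new bracket [-1.00390625, -0.9765625]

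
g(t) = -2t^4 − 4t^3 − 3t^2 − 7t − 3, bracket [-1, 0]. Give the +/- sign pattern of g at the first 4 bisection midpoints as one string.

midpoint -0.5: g = 0.125 > 0 → [-0.5, 0]
midpoint -0.25: g = -1.382812 < 0 → [-0.5, -0.25]
midpoint -0.375: g = -0.625488 < 0 → [-0.5, -0.375]
midpoint -0.4375: g = -0.25 < 0 → [-0.5, -0.4375]

+---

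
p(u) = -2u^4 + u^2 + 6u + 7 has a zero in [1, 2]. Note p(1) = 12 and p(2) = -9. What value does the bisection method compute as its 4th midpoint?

midpoint 1.5: p = 8.125 > 0 → [1.5, 2]
midpoint 1.75: p = 1.804688 > 0 → [1.75, 2]
midpoint 1.875: p = -2.953613 < 0 → [1.75, 1.875]
midpoint 1.8125: p = -0.4243 < 0 → [1.75, 1.8125]

1.8125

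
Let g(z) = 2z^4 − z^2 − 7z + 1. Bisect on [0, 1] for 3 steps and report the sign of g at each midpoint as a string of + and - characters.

--+

z = 0.5 gives g = -2.625, negative; keep [0, 0.5]
z = 0.25 gives g = -0.804688, negative; keep [0, 0.25]
z = 0.125 gives g = 0.109863, positive; keep [0.125, 0.25]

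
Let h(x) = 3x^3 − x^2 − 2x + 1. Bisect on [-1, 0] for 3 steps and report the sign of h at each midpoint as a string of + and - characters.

x = -0.5 gives h = 1.375, positive; keep [-1, -0.5]
x = -0.75 gives h = 0.671875, positive; keep [-1, -0.75]
x = -0.875 gives h = -0.025391, negative; keep [-0.875, -0.75]

++-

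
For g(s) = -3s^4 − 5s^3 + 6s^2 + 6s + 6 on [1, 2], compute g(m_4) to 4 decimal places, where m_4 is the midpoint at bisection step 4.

-0.6390

m = 1.5, g(m) = -3.5625 (−); new bracket [1, 1.5]
m = 1.25, g(m) = 5.785156 (+); new bracket [1.25, 1.5]
m = 1.375, g(m) = 1.872314 (+); new bracket [1.375, 1.5]
m = 1.4375, g(m) = -0.639 (−); new bracket [1.375, 1.4375]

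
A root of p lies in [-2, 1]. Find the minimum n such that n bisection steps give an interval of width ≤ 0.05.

6

Width after n steps is 3/2^n. Need 2^n ≥ 3/0.05 = 60.
2^5 = 32 < 60 ≤ 2^6 = 64, so n = 6.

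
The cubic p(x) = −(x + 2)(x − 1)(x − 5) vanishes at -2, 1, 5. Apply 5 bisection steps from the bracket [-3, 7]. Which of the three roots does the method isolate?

5

midpoint 2: p = 12 > 0 → [2, 7]
midpoint 4.5: p = 11.375 > 0 → [4.5, 7]
midpoint 5.75: p = -27.609375 < 0 → [4.5, 5.75]
midpoint 5.125: p = -3.6738 < 0 → [4.5, 5.125]
midpoint 4.8125: p = 4.8699 > 0 → [4.8125, 5.125]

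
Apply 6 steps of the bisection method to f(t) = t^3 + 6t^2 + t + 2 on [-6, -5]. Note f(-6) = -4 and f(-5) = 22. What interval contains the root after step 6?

midpoint -5.5: f = 11.625 > 0 → [-6, -5.5]
midpoint -5.75: f = 4.515625 > 0 → [-6, -5.75]
midpoint -5.875: f = 0.439453 > 0 → [-6, -5.875]
midpoint -5.9375: f = -1.7341 < 0 → [-5.9375, -5.875]
midpoint -5.90625: f = -0.6359 < 0 → [-5.90625, -5.875]
midpoint -5.890625: f = -0.0954 < 0 → [-5.890625, -5.875]

[-5.890625, -5.875]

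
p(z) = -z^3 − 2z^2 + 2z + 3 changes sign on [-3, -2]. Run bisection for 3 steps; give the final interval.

[-2.375, -2.25]

m = -2.5, p(m) = 1.125 (+); new bracket [-2.5, -2]
m = -2.25, p(m) = -0.234375 (−); new bracket [-2.5, -2.25]
m = -2.375, p(m) = 0.365234 (+); new bracket [-2.375, -2.25]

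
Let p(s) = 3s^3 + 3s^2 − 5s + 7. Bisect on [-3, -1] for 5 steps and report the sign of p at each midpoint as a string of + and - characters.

+--++

p(-2) = 5 > 0, so the root lies in [-3, -2]
p(-2.5) = -8.625 < 0, so the root lies in [-2.5, -2]
p(-2.25) = -0.734375 < 0, so the root lies in [-2.25, -2]
p(-2.125) = 2.3848 > 0, so the root lies in [-2.25, -2.125]
p(-2.1875) = 0.8904 > 0, so the root lies in [-2.25, -2.1875]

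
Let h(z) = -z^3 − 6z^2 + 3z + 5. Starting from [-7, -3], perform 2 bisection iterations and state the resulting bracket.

midpoint -5: h = -35 < 0 → [-7, -5]
midpoint -6: h = -13 < 0 → [-7, -6]

[-7, -6]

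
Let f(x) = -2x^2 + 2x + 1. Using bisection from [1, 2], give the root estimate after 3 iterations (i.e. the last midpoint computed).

m = 1.5, f(m) = -0.5 (−); new bracket [1, 1.5]
m = 1.25, f(m) = 0.375 (+); new bracket [1.25, 1.5]
m = 1.375, f(m) = -0.03125 (−); new bracket [1.25, 1.375]

1.375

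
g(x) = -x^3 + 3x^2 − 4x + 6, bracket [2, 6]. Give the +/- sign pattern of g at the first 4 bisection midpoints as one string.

---+

x = 4 gives g = -26, negative; keep [2, 4]
x = 3 gives g = -6, negative; keep [2, 3]
x = 2.5 gives g = -0.875, negative; keep [2, 2.5]
x = 2.25 gives g = 0.7969, positive; keep [2.25, 2.5]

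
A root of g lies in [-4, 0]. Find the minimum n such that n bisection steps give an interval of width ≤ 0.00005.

Width after n steps is 4/2^n. Need 2^n ≥ 4/0.00005 = 80000.
2^16 = 65536 < 80000 ≤ 2^17 = 131072, so n = 17.

17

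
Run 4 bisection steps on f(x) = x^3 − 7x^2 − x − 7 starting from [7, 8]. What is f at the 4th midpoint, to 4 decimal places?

x = 7.5 gives f = 13.625, positive; keep [7, 7.5]
x = 7.25 gives f = -1.109375, negative; keep [7.25, 7.5]
x = 7.375 gives f = 6.021484, positive; keep [7.25, 7.375]
x = 7.3125 gives f = 2.3977, positive; keep [7.25, 7.3125]

2.3977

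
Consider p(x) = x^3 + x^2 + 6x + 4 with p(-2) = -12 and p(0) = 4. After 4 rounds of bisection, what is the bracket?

midpoint -1: p = -2 < 0 → [-1, 0]
midpoint -0.5: p = 1.125 > 0 → [-1, -0.5]
midpoint -0.75: p = -0.359375 < 0 → [-0.75, -0.5]
midpoint -0.625: p = 0.3965 > 0 → [-0.75, -0.625]

[-0.75, -0.625]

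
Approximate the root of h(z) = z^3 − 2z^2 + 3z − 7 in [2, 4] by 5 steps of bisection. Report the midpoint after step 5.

z = 3 gives h = 11, positive; keep [2, 3]
z = 2.5 gives h = 3.625, positive; keep [2, 2.5]
z = 2.25 gives h = 1.015625, positive; keep [2, 2.25]
z = 2.125 gives h = -0.0605, negative; keep [2.125, 2.25]
z = 2.1875 gives h = 0.4597, positive; keep [2.125, 2.1875]

2.1875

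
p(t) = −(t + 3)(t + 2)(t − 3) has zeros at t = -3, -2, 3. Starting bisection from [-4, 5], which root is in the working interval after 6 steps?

m = 0.5, p(m) = 21.875 (+); new bracket [0.5, 5]
m = 2.75, p(m) = 6.828125 (+); new bracket [2.75, 5]
m = 3.875, p(m) = -35.341797 (−); new bracket [2.75, 3.875]
m = 3.3125, p(m) = -10.4797 (−); new bracket [2.75, 3.3125]
m = 3.03125, p(m) = -0.9483 (−); new bracket [2.75, 3.03125]
m = 2.890625, p(m) = 3.151 (+); new bracket [2.890625, 3.03125]

3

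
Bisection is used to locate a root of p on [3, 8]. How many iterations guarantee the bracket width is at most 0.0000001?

26

Width after n steps is 5/2^n. Need 2^n ≥ 5/0.0000001 = 50000000.
2^25 = 33554432 < 50000000 ≤ 2^26 = 67108864, so n = 26.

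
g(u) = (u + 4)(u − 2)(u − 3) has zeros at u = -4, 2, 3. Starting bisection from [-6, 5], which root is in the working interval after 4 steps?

-4

m = -0.5, g(m) = 30.625 (+); new bracket [-6, -0.5]
m = -3.25, g(m) = 24.609375 (+); new bracket [-6, -3.25]
m = -4.625, g(m) = -31.572266 (−); new bracket [-4.625, -3.25]
m = -3.9375, g(m) = 2.5745 (+); new bracket [-4.625, -3.9375]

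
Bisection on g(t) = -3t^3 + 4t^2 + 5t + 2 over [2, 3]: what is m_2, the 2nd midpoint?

g(2.5) = -7.375 < 0, so the root lies in [2, 2.5]
g(2.25) = -0.671875 < 0, so the root lies in [2, 2.25]

2.25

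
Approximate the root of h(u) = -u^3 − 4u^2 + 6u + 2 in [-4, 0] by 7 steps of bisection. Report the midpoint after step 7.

-0.28125

u = -2 gives h = -18, negative; keep [-2, 0]
u = -1 gives h = -7, negative; keep [-1, 0]
u = -0.5 gives h = -1.875, negative; keep [-0.5, 0]
u = -0.25 gives h = 0.2656, positive; keep [-0.5, -0.25]
u = -0.375 gives h = -0.7598, negative; keep [-0.375, -0.25]
u = -0.3125 gives h = -0.2351, negative; keep [-0.3125, -0.25]
u = -0.28125 gives h = 0.0183, positive; keep [-0.3125, -0.28125]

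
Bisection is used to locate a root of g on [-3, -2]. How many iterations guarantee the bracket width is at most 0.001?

Width after n steps is 1/2^n. Need 2^n ≥ 1/0.001 = 1000.
2^9 = 512 < 1000 ≤ 2^10 = 1024, so n = 10.

10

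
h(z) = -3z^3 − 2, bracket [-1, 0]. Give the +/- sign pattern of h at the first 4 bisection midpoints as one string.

--+-

m = -0.5, h(m) = -1.625 (−); new bracket [-1, -0.5]
m = -0.75, h(m) = -0.734375 (−); new bracket [-1, -0.75]
m = -0.875, h(m) = 0.009766 (+); new bracket [-0.875, -0.75]
m = -0.8125, h(m) = -0.3909 (−); new bracket [-0.875, -0.8125]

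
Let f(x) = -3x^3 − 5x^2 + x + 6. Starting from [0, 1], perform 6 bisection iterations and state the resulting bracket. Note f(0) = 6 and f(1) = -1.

midpoint 0.5: f = 4.875 > 0 → [0.5, 1]
midpoint 0.75: f = 2.671875 > 0 → [0.75, 1]
midpoint 0.875: f = 1.037109 > 0 → [0.875, 1]
midpoint 0.9375: f = 0.071 > 0 → [0.9375, 1]
midpoint 0.96875: f = -0.4511 < 0 → [0.9375, 0.96875]
midpoint 0.953125: f = -0.1867 < 0 → [0.9375, 0.953125]

[0.9375, 0.953125]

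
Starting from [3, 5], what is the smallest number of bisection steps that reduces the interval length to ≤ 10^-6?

Width after n steps is 2/2^n. Need 2^n ≥ 2/10^-6 = 2000000.
2^20 = 1048576 < 2000000 ≤ 2^21 = 2097152, so n = 21.

21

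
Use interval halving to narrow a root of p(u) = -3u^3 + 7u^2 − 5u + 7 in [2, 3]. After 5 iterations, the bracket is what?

p(2.5) = -8.625 < 0, so the root lies in [2, 2.5]
p(2.25) = -2.984375 < 0, so the root lies in [2, 2.25]
p(2.125) = -0.802734 < 0, so the root lies in [2, 2.125]
p(2.0625) = 0.1438 > 0, so the root lies in [2.0625, 2.125]
p(2.09375) = -0.3179 < 0, so the root lies in [2.0625, 2.09375]

[2.0625, 2.09375]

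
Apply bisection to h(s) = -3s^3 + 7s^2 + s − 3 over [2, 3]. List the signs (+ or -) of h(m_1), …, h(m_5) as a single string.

-+--+

midpoint 2.5: h = -3.625 < 0 → [2, 2.5]
midpoint 2.25: h = 0.515625 > 0 → [2.25, 2.5]
midpoint 2.375: h = -1.330078 < 0 → [2.25, 2.375]
midpoint 2.3125: h = -0.3533 < 0 → [2.25, 2.3125]
midpoint 2.28125: h = 0.0944 > 0 → [2.28125, 2.3125]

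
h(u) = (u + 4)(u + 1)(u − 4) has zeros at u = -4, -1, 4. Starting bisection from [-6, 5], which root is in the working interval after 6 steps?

4

midpoint -0.5: h = -7.875 < 0 → [-0.5, 5]
midpoint 2.25: h = -35.546875 < 0 → [2.25, 5]
midpoint 3.625: h = -13.224609 < 0 → [3.625, 5]
midpoint 4.3125: h = 13.8 > 0 → [3.625, 4.3125]
midpoint 3.96875: h = -1.2373 < 0 → [3.96875, 4.3125]
midpoint 4.140625: h = 5.8849 > 0 → [3.96875, 4.140625]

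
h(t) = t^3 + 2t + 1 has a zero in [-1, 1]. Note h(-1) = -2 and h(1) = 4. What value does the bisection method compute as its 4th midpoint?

midpoint 0: h = 1 > 0 → [-1, 0]
midpoint -0.5: h = -0.125 < 0 → [-0.5, 0]
midpoint -0.25: h = 0.484375 > 0 → [-0.5, -0.25]
midpoint -0.375: h = 0.1973 > 0 → [-0.5, -0.375]

-0.375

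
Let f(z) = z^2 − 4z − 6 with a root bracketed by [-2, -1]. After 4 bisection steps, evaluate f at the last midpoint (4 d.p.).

0.1602

f(-1.5) = 2.25 > 0, so the root lies in [-1.5, -1]
f(-1.25) = 0.5625 > 0, so the root lies in [-1.25, -1]
f(-1.125) = -0.234375 < 0, so the root lies in [-1.25, -1.125]
f(-1.1875) = 0.1602 > 0, so the root lies in [-1.1875, -1.125]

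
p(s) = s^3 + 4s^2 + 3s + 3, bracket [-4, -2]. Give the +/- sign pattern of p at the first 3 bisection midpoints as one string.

+-+

p(-3) = 3 > 0, so the root lies in [-4, -3]
p(-3.5) = -1.375 < 0, so the root lies in [-3.5, -3]
p(-3.25) = 1.171875 > 0, so the root lies in [-3.5, -3.25]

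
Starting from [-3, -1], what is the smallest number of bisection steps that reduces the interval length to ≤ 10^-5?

Width after n steps is 2/2^n. Need 2^n ≥ 2/10^-5 = 200000.
2^17 = 131072 < 200000 ≤ 2^18 = 262144, so n = 18.

18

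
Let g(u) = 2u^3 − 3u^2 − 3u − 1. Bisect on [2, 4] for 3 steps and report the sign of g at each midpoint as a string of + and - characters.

midpoint 3: g = 17 > 0 → [2, 3]
midpoint 2.5: g = 4 > 0 → [2, 2.5]
midpoint 2.25: g = -0.15625 < 0 → [2.25, 2.5]

++-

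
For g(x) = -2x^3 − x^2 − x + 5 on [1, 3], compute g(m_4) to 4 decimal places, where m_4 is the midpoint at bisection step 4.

-0.2383

x = 2 gives g = -17, negative; keep [1, 2]
x = 1.5 gives g = -5.5, negative; keep [1, 1.5]
x = 1.25 gives g = -1.71875, negative; keep [1, 1.25]
x = 1.125 gives g = -0.2383, negative; keep [1, 1.125]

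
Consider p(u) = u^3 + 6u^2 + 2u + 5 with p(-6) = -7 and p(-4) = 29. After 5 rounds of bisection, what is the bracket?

[-5.8125, -5.75]

p(-5) = 20 > 0, so the root lies in [-6, -5]
p(-5.5) = 9.125 > 0, so the root lies in [-6, -5.5]
p(-5.75) = 1.765625 > 0, so the root lies in [-6, -5.75]
p(-5.875) = -2.4355 < 0, so the root lies in [-5.875, -5.75]
p(-5.8125) = -0.2903 < 0, so the root lies in [-5.8125, -5.75]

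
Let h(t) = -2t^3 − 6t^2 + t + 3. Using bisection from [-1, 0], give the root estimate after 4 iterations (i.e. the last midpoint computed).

-0.6875

t = -0.5 gives h = 1.25, positive; keep [-1, -0.5]
t = -0.75 gives h = -0.28125, negative; keep [-0.75, -0.5]
t = -0.625 gives h = 0.519531, positive; keep [-0.75, -0.625]
t = -0.6875 gives h = 0.1265, positive; keep [-0.75, -0.6875]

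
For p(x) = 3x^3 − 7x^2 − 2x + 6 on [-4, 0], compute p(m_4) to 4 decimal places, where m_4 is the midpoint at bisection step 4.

2.2969

p(-2) = -42 < 0, so the root lies in [-2, 0]
p(-1) = -2 < 0, so the root lies in [-1, 0]
p(-0.5) = 4.875 > 0, so the root lies in [-1, -0.5]
p(-0.75) = 2.2969 > 0, so the root lies in [-1, -0.75]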